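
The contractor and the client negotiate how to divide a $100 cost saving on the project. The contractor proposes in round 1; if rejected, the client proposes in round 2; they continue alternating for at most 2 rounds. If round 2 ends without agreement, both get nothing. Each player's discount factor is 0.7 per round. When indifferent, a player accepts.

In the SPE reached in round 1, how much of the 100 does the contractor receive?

Work backward from the last round.
Round 2 (the client proposes): the contractor will accept anything ≥ 0, so the client offers 0 and keeps 100.
Round 1 (the contractor proposes): the client can get 100 next round, worth 0.7 × 100 = 70 now, so the contractor offers 70, keeping 30.

30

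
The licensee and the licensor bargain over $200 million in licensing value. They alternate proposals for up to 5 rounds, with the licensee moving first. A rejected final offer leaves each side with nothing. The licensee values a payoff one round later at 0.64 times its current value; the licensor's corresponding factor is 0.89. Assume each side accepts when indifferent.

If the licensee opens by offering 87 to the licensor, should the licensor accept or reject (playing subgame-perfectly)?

Round 5 (the licensee proposes): the licensor will accept anything ≥ 0, so the licensee offers 0 and keeps 200.
Round 4 (the licensor proposes): the licensee can get 200 next round, worth 0.64 × 200 = 128 now; the licensor offers that and keeps 72.
Round 3 (the licensee proposes): the licensor can get 72 next round, worth 0.89 × 72 = 64.08 now. The licensee offers 64.08 and keeps 200 − 64.08 = 135.92.
Round 2 (the licensor proposes): the licensee can get 135.92 next round, worth 0.64 × 135.92 = 86.9888 now; the licensor offers that and keeps 113.0112.
So by rejecting in round 1, the licensor gets 113.0112 next round, worth 0.89 × 113.0112 = 100.579968 now.
Offer 87 < 100.579968, so the licensor rejects.

Reject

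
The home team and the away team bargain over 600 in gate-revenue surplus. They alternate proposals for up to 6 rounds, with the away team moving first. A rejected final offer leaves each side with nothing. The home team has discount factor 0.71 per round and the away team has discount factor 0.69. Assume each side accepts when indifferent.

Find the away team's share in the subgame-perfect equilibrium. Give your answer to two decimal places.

Round 6 (the home team proposes): rejection yields 0 for the away team; the home team offers 0 and keeps 600.
Round 5 (the away team proposes): the home team can get 600 next round, worth 0.71 × 600 = 426 now, so the away team offers 426, keeping 174.
Round 4 (the home team proposes): the away team can get 174 next round, worth 0.69 × 174 = 120.06 now. The home team offers 120.06 and keeps 600 − 120.06 = 479.94.
Round 3 (the away team proposes): the home team can get 479.94 next round, worth 0.71 × 479.94 = 340.7574 now; the away team offers that and keeps 259.2426.
Round 2 (the home team proposes): the away team can get 259.2426 next round, worth 0.69 × 259.2426 = 178.877394 now, so the home team offers 178.877394, keeping 421.122606.
Round 1 (the away team proposes): the home team can get 421.122606 next round, worth 0.71 × 421.122606 = 298.99705026 now. The away team offers 298.99705026 and keeps 600 − 298.99705026 = 301.00294974.

301.00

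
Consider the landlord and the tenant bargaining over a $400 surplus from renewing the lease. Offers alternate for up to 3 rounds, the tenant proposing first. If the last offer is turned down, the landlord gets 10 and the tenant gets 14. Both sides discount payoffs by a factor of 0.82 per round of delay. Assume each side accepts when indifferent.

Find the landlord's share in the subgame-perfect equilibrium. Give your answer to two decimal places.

Round 3 (the tenant proposes): the landlord gets 10 if talks fail, so the tenant offers 10 and keeps 390.
Round 2 (the landlord proposes): the tenant can get 390 next round, worth 0.82 × 390 = 319.8 now, so the landlord offers 319.8, keeping 80.2.
Round 1 (the tenant proposes): the landlord can get 80.2 next round, worth 0.82 × 80.2 = 65.764 now; the tenant offers that and keeps 334.236.

65.76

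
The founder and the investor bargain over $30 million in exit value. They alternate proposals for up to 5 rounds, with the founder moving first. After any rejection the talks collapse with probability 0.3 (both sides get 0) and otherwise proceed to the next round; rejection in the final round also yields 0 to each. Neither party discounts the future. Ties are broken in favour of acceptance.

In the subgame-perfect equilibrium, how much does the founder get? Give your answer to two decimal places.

Round 5 (the founder proposes): rejection yields 0 for the investor; the founder offers 0 and keeps 30.
Round 4 (the investor proposes): rejecting gives the founder an expected 0.7 × 30 = 21. The investor offers 21 and keeps 30 − 21 = 9.
Round 3 (the founder proposes): rejecting gives the investor an expected 0.7 × 9 = 6.3, so the founder offers 6.3, keeping 23.7.
Round 2 (the investor proposes): rejecting gives the founder an expected 0.7 × 23.7 = 16.59; the investor offers that and keeps 13.41.
Round 1 (the founder proposes): rejecting gives the investor an expected 0.7 × 13.41 = 9.387; the founder offers that and keeps 20.613.

20.61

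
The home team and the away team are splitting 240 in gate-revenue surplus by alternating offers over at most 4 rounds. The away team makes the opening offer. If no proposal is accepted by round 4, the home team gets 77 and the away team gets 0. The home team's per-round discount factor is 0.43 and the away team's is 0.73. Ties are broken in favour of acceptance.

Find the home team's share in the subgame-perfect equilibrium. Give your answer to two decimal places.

60.26

Round 4 (the home team proposes): rejection yields 0 for the away team; the home team offers 0 and keeps 240.
Round 3 (the away team proposes): the home team can get 240 next round, worth 0.43 × 240 = 103.2 now; the away team offers that and keeps 136.8.
Round 2 (the home team proposes): the away team can get 136.8 next round, worth 0.73 × 136.8 = 99.864 now, so the home team offers 99.864, keeping 140.136.
Round 1 (the away team proposes): the home team can get 140.136 next round, worth 0.43 × 140.136 = 60.25848 now; the away team offers that and keeps 179.74152.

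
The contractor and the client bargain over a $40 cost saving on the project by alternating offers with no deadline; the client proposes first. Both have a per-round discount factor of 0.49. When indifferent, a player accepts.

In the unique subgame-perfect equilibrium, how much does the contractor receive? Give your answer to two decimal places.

When the client proposes, the contractor accepts any offer worth at least 0.49 times what the contractor would get by proposing next round; and vice versa.
This gives x = 40 − 0.49y and y = 40 − 0.49x, where x and y are each side's share when it proposes.
Hence (1 − 0.49·0.49)x = 40(1 − 0.49), i.e. 0.7599·x = 20.4.
x ≈ 26.8456; the contractor's share is 40 − x ≈ 13.1544.

13.15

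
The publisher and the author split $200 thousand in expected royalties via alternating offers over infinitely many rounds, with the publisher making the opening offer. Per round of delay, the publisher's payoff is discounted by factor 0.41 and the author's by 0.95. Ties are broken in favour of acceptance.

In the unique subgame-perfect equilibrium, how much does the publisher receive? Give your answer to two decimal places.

16.38

When the publisher proposes, the author accepts any offer worth at least 0.95 times what the author would get by proposing next round; and vice versa.
This gives x = 200 − 0.95y and y = 200 − 0.41x, where x and y are each side's share when it proposes.
Hence (1 − 0.95·0.41)x = 200(1 − 0.95), i.e. 0.6105·x = 10.
x ≈ 16.3800; the author's share is 200 − x ≈ 183.6200.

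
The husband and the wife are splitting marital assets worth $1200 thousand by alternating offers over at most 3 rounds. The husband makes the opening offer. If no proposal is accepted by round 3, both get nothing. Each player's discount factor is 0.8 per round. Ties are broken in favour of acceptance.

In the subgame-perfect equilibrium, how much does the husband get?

Round 3 (the husband proposes): the wife will accept anything ≥ 0, so the husband offers 0 and keeps 1200.
Round 2 (the wife proposes): the husband can get 1200 next round, worth 0.8 × 1200 = 960 now. The wife offers 960 and keeps 1200 − 960 = 240.
Round 1 (the husband proposes): the wife can get 240 next round, worth 0.8 × 240 = 192 now, so the husband offers 192, keeping 1008.

1008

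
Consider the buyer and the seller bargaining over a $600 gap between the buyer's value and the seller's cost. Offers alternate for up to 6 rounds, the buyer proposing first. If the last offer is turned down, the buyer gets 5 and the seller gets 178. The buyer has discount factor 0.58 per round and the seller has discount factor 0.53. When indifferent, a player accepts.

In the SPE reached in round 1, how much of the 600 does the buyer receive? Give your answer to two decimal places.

Round 6 (the seller proposes): the buyer gets 5 if talks fail, so the seller offers 5 and keeps 595.
Round 5 (the buyer proposes): the seller can get 595 next round, worth 0.53 × 595 = 315.35 now. The buyer offers 315.35 and keeps 600 − 315.35 = 284.65.
Round 4 (the seller proposes): the buyer can get 284.65 next round, worth 0.58 × 284.65 = 165.097 now; the seller offers that and keeps 434.903.
Round 3 (the buyer proposes): the seller can get 434.903 next round, worth 0.53 × 434.903 = 230.49859 now; the buyer offers that and keeps 369.50141.
Round 2 (the seller proposes): the buyer can get 369.50141 next round, worth 0.58 × 369.50141 = 214.3108178 now; the seller offers that and keeps 385.6891822.
Round 1 (the buyer proposes): the seller can get 385.6891822 next round, worth 0.53 × 385.6891822 = 204.415266566 now. The buyer offers 204.415266566 and keeps 600 − 204.415266566 = 395.584733434.

395.58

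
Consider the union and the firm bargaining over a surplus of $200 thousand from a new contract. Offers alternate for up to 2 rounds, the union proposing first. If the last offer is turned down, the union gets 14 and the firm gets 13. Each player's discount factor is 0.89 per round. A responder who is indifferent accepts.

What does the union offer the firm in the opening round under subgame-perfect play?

Round 2 (the firm proposes): the union gets 14 if talks fail, so the firm offers 14 and keeps 186.
Round 1 (the union proposes): the firm can get 186 next round, worth 0.89 × 186 = 165.54 now; the union offers that and keeps 34.46.

165.54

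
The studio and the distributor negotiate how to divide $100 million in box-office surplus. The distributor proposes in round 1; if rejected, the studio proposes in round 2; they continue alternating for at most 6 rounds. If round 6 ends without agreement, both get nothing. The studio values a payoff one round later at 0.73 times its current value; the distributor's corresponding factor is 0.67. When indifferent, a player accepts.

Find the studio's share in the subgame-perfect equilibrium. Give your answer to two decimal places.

Round 6 (the studio proposes): the distributor will accept anything ≥ 0, so the studio offers 0 and keeps 100.
Round 5 (the distributor proposes): the studio can get 100 next round, worth 0.73 × 100 = 73 now; the distributor offers that and keeps 27.
Round 4 (the studio proposes): the distributor can get 27 next round, worth 0.67 × 27 = 18.09 now, so the studio offers 18.09, keeping 81.91.
Round 3 (the distributor proposes): the studio can get 81.91 next round, worth 0.73 × 81.91 = 59.7943 now. The distributor offers 59.7943 and keeps 100 − 59.7943 = 40.2057.
Round 2 (the studio proposes): the distributor can get 40.2057 next round, worth 0.67 × 40.2057 = 26.937819 now; the studio offers that and keeps 73.062181.
Round 1 (the distributor proposes): the studio can get 73.062181 next round, worth 0.73 × 73.062181 = 53.33539213 now. The distributor offers 53.33539213 and keeps 100 − 53.33539213 = 46.66460787.

53.34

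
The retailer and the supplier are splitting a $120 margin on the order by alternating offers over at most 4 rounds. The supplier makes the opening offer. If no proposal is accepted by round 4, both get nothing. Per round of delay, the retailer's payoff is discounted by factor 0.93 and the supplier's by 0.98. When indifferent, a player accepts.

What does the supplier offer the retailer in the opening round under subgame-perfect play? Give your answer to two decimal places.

103.94

Round 4 (the retailer proposes): rejection yields 0 for the supplier; the retailer offers 0 and keeps 120.
Round 3 (the supplier proposes): the retailer can get 120 next round, worth 0.93 × 120 = 111.6 now, so the supplier offers 111.6, keeping 8.4.
Round 2 (the retailer proposes): the supplier can get 8.4 next round, worth 0.98 × 8.4 = 8.232 now, so the retailer offers 8.232, keeping 111.768.
Round 1 (the supplier proposes): the retailer can get 111.768 next round, worth 0.93 × 111.768 = 103.94424 now; the supplier offers that and keeps 16.05576.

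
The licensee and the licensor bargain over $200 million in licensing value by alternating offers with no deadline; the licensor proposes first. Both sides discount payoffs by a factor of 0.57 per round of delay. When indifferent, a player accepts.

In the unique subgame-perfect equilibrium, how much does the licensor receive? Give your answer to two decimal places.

127.39

In a stationary SPE each proposer offers the other exactly their discounted continuation value.
If the licensor keeps x when proposing and the licensee keeps y when proposing, then x = 200 − 0.57y and y = 200 − 0.57x.
Solving: x = 200(1 − 0.57) / (1 − 0.57·0.57) = 86 / 0.6751 ≈ 127.3885.
The licensee gets 200 − 127.3885 ≈ 72.6115.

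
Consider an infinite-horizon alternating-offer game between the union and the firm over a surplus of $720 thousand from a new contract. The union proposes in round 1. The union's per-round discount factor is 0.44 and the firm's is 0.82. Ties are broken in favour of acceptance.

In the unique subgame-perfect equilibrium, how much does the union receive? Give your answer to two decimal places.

202.75

When the union proposes, the firm accepts any offer worth at least 0.82 times what the firm would get by proposing next round; and vice versa.
This gives x = 720 − 0.82y and y = 720 − 0.44x, where x and y are each side's share when it proposes.
Hence (1 − 0.82·0.44)x = 720(1 − 0.82), i.e. 0.6392·x = 129.6.
x ≈ 202.7534; the firm's share is 720 − x ≈ 517.2466.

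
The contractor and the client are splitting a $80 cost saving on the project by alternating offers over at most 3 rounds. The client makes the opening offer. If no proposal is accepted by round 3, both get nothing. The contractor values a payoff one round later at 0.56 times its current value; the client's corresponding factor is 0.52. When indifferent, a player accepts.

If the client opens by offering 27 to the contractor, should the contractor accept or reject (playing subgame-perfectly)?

Accept

Work out the contractor's continuation value if the offer is rejected.
Round 3 (the client proposes): rejection yields 0 for the contractor; the client offers 0 and keeps 80.
Round 2 (the contractor proposes): the client can get 80 next round, worth 0.52 × 80 = 41.6 now. The contractor offers 41.6 and keeps 80 − 41.6 = 38.4.
So by rejecting in round 1, the contractor gets 38.4 next round, worth 0.56 × 38.4 = 21.504 now.
Offer 27 ≥ 21.504, so the contractor accepts.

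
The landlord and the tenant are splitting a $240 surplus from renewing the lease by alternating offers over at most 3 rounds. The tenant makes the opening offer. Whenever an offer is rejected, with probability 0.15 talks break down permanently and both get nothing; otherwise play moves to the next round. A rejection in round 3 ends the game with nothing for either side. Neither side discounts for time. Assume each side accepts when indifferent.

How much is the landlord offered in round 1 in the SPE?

Round 3 (the tenant proposes): the landlord will accept anything ≥ 0, so the tenant offers 0 and keeps 240.
Round 2 (the landlord proposes): rejecting gives the tenant an expected 0.85 × 240 = 204. The landlord offers 204 and keeps 240 − 204 = 36.
Round 1 (the tenant proposes): rejecting gives the landlord an expected 0.85 × 36 = 30.6, so the tenant offers 30.6, keeping 209.4.

30.6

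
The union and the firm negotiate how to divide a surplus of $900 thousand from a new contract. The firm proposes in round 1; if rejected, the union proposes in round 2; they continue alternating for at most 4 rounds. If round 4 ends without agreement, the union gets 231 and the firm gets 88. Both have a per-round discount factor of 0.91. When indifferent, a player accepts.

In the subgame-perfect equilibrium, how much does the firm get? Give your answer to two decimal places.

214.39

Round 4 (the union proposes): the firm gets 88 if talks fail, so the union offers 88 and keeps 812.
Round 3 (the firm proposes): the union can get 812 next round, worth 0.91 × 812 = 738.92 now, so the firm offers 738.92, keeping 161.08.
Round 2 (the union proposes): the firm can get 161.08 next round, worth 0.91 × 161.08 = 146.5828 now; the union offers that and keeps 753.4172.
Round 1 (the firm proposes): the union can get 753.4172 next round, worth 0.91 × 753.4172 = 685.609652 now; the firm offers that and keeps 214.390348.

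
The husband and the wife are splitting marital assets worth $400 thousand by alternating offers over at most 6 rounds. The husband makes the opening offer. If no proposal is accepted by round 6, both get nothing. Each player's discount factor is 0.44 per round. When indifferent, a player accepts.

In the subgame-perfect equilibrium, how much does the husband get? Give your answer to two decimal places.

Round 6 (the wife proposes): rejection yields 0 for the husband; the wife offers 0 and keeps 400.
Round 5 (the husband proposes): the wife can get 400 next round, worth 0.44 × 400 = 176 now, so the husband offers 176, keeping 224.
Round 4 (the wife proposes): the husband can get 224 next round, worth 0.44 × 224 = 98.56 now; the wife offers that and keeps 301.44.
Round 3 (the husband proposes): the wife can get 301.44 next round, worth 0.44 × 301.44 = 132.6336 now, so the husband offers 132.6336, keeping 267.3664.
Round 2 (the wife proposes): the husband can get 267.3664 next round, worth 0.44 × 267.3664 = 117.641216 now. The wife offers 117.641216 and keeps 400 − 117.641216 = 282.358784.
Round 1 (the husband proposes): the wife can get 282.358784 next round, worth 0.44 × 282.358784 = 124.23786496 now, so the husband offers 124.23786496, keeping 275.76213504.

275.76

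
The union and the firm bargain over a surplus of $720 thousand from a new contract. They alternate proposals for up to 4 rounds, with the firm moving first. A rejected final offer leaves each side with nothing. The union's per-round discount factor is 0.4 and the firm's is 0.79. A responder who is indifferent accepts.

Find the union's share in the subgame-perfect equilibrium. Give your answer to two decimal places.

151.49

By backward induction:
Round 4 (the union proposes): rejection yields 0 for the firm; the union offers 0 and keeps 720.
Round 3 (the firm proposes): the union can get 720 next round, worth 0.4 × 720 = 288 now. The firm offers 288 and keeps 720 − 288 = 432.
Round 2 (the union proposes): the firm can get 432 next round, worth 0.79 × 432 = 341.28 now, so the union offers 341.28, keeping 378.72.
Round 1 (the firm proposes): the union can get 378.72 next round, worth 0.4 × 378.72 = 151.488 now, so the firm offers 151.488, keeping 568.512.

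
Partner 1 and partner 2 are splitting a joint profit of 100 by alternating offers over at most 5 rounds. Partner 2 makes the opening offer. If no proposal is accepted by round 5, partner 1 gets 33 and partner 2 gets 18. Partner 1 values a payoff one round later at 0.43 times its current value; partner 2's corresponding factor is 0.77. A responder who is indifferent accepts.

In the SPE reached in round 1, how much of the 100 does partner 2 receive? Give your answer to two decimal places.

By backward induction:
Round 5 (partner 2 proposes): partner 1 gets 33 if talks fail, so partner 2 offers 33 and keeps 67.
Round 4 (partner 1 proposes): partner 2 can get 67 next round, worth 0.77 × 67 = 51.59 now; partner 1 offers that and keeps 48.41.
Round 3 (partner 2 proposes): partner 1 can get 48.41 next round, worth 0.43 × 48.41 = 20.8163 now, so partner 2 offers 20.8163, keeping 79.1837.
Round 2 (partner 1 proposes): partner 2 can get 79.1837 next round, worth 0.77 × 79.1837 = 60.971449 now. Partner 1 offers 60.971449 and keeps 100 − 60.971449 = 39.028551.
Round 1 (partner 2 proposes): partner 1 can get 39.028551 next round, worth 0.43 × 39.028551 = 16.78227693 now, so partner 2 offers 16.78227693, keeping 83.21772307.

83.22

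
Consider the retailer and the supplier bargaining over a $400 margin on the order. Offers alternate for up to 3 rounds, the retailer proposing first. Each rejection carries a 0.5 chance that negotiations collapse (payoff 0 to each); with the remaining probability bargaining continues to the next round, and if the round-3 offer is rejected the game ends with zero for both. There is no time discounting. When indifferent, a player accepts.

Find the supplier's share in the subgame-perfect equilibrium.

Round 3 (the retailer proposes): rejection yields 0 for the supplier; the retailer offers 0 and keeps 400.
Round 2 (the supplier proposes): rejecting gives the retailer an expected 0.5 × 400 = 200. The supplier offers 200 and keeps 400 − 200 = 200.
Round 1 (the retailer proposes): rejecting gives the supplier an expected 0.5 × 200 = 100; the retailer offers that and keeps 300.

100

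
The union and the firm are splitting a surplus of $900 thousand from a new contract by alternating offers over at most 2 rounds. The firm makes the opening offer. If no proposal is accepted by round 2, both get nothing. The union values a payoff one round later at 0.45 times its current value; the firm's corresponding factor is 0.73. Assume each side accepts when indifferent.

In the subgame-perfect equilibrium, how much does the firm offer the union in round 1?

Round 2 (the union proposes): rejection yields 0 for the firm; the union offers 0 and keeps 900.
Round 1 (the firm proposes): the union can get 900 next round, worth 0.45 × 900 = 405 now. The firm offers 405 and keeps 900 − 405 = 495.

405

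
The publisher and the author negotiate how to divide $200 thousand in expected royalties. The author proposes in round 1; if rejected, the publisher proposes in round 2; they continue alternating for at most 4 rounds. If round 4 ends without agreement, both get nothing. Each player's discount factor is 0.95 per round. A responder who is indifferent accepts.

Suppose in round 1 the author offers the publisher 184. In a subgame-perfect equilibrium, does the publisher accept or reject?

Accept

Round 4 (the publisher proposes): the author will accept anything ≥ 0, so the publisher offers 0 and keeps 200.
Round 3 (the author proposes): the publisher can get 200 next round, worth 0.95 × 200 = 190 now; the author offers that and keeps 10.
Round 2 (the publisher proposes): the author can get 10 next round, worth 0.95 × 10 = 9.5 now; the publisher offers that and keeps 190.5.
So by rejecting in round 1, the publisher gets 190.5 next round, worth 0.95 × 190.5 = 180.975 now.
Offer 184 ≥ 180.975, so the publisher accepts.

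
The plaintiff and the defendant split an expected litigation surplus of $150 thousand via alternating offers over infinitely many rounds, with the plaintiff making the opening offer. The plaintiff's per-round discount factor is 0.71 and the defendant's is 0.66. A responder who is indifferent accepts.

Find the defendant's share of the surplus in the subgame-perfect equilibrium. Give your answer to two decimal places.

Let x be the plaintiff's share when the plaintiff proposes and y be the defendant's share when the defendant proposes.
The defendant accepts iff offered ≥ 0.66·y, so x = 150 − 0.66y. Symmetrically y = 150 − 0.71x.
Substituting: x = 150 − 0.66(150 − 0.71x), giving x(1 − 0.71·0.66) = 150(1 − 0.66).
So x = 150 × 0.34 / 0.5314 ≈ 95.9729, and the defendant receives 150 − x ≈ 54.0271.

54.03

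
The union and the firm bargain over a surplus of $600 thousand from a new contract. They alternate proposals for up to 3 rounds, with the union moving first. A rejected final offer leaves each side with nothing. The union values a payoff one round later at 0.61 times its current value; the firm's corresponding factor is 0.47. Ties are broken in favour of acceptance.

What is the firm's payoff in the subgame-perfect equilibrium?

Round 3 (the union proposes): the firm will accept anything ≥ 0, so the union offers 0 and keeps 600.
Round 2 (the firm proposes): the union can get 600 next round, worth 0.61 × 600 = 366 now, so the firm offers 366, keeping 234.
Round 1 (the union proposes): the firm can get 234 next round, worth 0.47 × 234 = 109.98 now; the union offers that and keeps 490.02.

109.98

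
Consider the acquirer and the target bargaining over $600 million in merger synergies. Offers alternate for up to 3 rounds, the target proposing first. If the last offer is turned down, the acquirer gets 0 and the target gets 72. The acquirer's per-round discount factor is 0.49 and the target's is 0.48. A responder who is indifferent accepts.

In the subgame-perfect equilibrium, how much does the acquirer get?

Work backward from the last round.
Round 3 (the target proposes): rejection yields 0 for the acquirer; the target offers 0 and keeps 600.
Round 2 (the acquirer proposes): the target can get 600 next round, worth 0.48 × 600 = 288 now. The acquirer offers 288 and keeps 600 − 288 = 312.
Round 1 (the target proposes): the acquirer can get 312 next round, worth 0.49 × 312 = 152.88 now; the target offers that and keeps 447.12.

152.88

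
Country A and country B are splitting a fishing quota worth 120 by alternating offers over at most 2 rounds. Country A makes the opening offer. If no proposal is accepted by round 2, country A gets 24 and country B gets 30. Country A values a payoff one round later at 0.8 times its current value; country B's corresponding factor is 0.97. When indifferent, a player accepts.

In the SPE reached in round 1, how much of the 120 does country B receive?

Round 2 (country B proposes): country A gets 24 if talks fail, so country B offers 24 and keeps 96.
Round 1 (country A proposes): country B can get 96 next round, worth 0.97 × 96 = 93.12 now. Country A offers 93.12 and keeps 120 − 93.12 = 26.88.

93.12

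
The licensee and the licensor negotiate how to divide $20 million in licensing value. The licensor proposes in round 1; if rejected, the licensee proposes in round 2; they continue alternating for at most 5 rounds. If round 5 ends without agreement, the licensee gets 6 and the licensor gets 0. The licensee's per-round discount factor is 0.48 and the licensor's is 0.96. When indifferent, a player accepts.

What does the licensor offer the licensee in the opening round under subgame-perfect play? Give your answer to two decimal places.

1.83

Round 5 (the licensor proposes): the licensee gets 6 if talks fail, so the licensor offers 6 and keeps 14.
Round 4 (the licensee proposes): the licensor can get 14 next round, worth 0.96 × 14 = 13.44 now. The licensee offers 13.44 and keeps 20 − 13.44 = 6.56.
Round 3 (the licensor proposes): the licensee can get 6.56 next round, worth 0.48 × 6.56 = 3.1488 now, so the licensor offers 3.1488, keeping 16.8512.
Round 2 (the licensee proposes): the licensor can get 16.8512 next round, worth 0.96 × 16.8512 = 16.177152 now; the licensee offers that and keeps 3.822848.
Round 1 (the licensor proposes): the licensee can get 3.822848 next round, worth 0.48 × 3.822848 = 1.83496704 now; the licensor offers that and keeps 18.16503296.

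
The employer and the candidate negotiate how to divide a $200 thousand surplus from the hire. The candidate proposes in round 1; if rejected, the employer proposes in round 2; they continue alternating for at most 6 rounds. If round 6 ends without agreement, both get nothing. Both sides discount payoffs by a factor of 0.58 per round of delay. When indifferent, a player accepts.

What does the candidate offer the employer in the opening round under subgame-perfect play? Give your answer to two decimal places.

Round 6 (the employer proposes): rejection yields 0 for the candidate; the employer offers 0 and keeps 200.
Round 5 (the candidate proposes): the employer can get 200 next round, worth 0.58 × 200 = 116 now; the candidate offers that and keeps 84.
Round 4 (the employer proposes): the candidate can get 84 next round, worth 0.58 × 84 = 48.72 now; the employer offers that and keeps 151.28.
Round 3 (the candidate proposes): the employer can get 151.28 next round, worth 0.58 × 151.28 = 87.7424 now; the candidate offers that and keeps 112.2576.
Round 2 (the employer proposes): the candidate can get 112.2576 next round, worth 0.58 × 112.2576 = 65.109408 now. The employer offers 65.109408 and keeps 200 − 65.109408 = 134.890592.
Round 1 (the candidate proposes): the employer can get 134.890592 next round, worth 0.58 × 134.890592 = 78.23654336 now, so the candidate offers 78.23654336, keeping 121.76345664.

78.24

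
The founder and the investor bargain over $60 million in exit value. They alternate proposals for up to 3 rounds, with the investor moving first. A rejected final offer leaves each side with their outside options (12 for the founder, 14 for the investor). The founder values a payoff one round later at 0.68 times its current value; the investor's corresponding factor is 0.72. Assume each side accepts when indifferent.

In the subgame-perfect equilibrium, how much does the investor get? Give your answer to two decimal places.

42.70

Round 3 (the investor proposes): the founder gets 12 if talks fail, so the investor offers 12 and keeps 48.
Round 2 (the founder proposes): the investor can get 48 next round, worth 0.72 × 48 = 34.56 now, so the founder offers 34.56, keeping 25.44.
Round 1 (the investor proposes): the founder can get 25.44 next round, worth 0.68 × 25.44 = 17.2992 now; the investor offers that and keeps 42.7008.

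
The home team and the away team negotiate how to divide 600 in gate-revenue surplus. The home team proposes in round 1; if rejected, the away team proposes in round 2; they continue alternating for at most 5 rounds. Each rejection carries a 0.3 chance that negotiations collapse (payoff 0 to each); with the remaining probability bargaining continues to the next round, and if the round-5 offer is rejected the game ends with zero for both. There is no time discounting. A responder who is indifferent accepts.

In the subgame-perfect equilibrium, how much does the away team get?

By backward induction:
Round 5 (the home team proposes): the away team will accept anything ≥ 0, so the home team offers 0 and keeps 600.
Round 4 (the away team proposes): rejecting gives the home team an expected 0.7 × 600 = 420; the away team offers that and keeps 180.
Round 3 (the home team proposes): rejecting gives the away team an expected 0.7 × 180 = 126. The home team offers 126 and keeps 600 − 126 = 474.
Round 2 (the away team proposes): rejecting gives the home team an expected 0.7 × 474 = 331.8; the away team offers that and keeps 268.2.
Round 1 (the home team proposes): rejecting gives the away team an expected 0.7 × 268.2 = 187.74; the home team offers that and keeps 412.26.

187.74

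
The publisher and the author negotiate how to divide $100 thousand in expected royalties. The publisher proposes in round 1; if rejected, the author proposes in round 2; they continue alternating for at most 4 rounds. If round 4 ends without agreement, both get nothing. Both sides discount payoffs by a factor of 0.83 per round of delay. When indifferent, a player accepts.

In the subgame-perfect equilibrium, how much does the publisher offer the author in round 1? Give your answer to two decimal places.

Work backward from the last round.
Round 4 (the author proposes): rejection yields 0 for the publisher; the author offers 0 and keeps 100.
Round 3 (the publisher proposes): the author can get 100 next round, worth 0.83 × 100 = 83 now, so the publisher offers 83, keeping 17.
Round 2 (the author proposes): the publisher can get 17 next round, worth 0.83 × 17 = 14.11 now, so the author offers 14.11, keeping 85.89.
Round 1 (the publisher proposes): the author can get 85.89 next round, worth 0.83 × 85.89 = 71.2887 now; the publisher offers that and keeps 28.7113.

71.29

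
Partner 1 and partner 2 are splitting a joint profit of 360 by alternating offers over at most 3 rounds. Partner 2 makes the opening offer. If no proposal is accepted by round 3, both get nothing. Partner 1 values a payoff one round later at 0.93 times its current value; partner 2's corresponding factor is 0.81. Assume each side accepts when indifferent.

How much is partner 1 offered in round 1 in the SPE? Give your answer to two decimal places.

63.61

Round 3 (partner 2 proposes): rejection yields 0 for partner 1; partner 2 offers 0 and keeps 360.
Round 2 (partner 1 proposes): partner 2 can get 360 next round, worth 0.81 × 360 = 291.6 now. Partner 1 offers 291.6 and keeps 360 − 291.6 = 68.4.
Round 1 (partner 2 proposes): partner 1 can get 68.4 next round, worth 0.93 × 68.4 = 63.612 now. Partner 2 offers 63.612 and keeps 360 − 63.612 = 296.388.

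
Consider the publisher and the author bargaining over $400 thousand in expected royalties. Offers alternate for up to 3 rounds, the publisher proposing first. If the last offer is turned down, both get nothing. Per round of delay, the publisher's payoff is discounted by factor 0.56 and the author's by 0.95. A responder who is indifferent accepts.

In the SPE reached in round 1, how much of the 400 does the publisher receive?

Round 3 (the publisher proposes): rejection yields 0 for the author; the publisher offers 0 and keeps 400.
Round 2 (the author proposes): the publisher can get 400 next round, worth 0.56 × 400 = 224 now. The author offers 224 and keeps 400 − 224 = 176.
Round 1 (the publisher proposes): the author can get 176 next round, worth 0.95 × 176 = 167.2 now; the publisher offers that and keeps 232.8.

232.8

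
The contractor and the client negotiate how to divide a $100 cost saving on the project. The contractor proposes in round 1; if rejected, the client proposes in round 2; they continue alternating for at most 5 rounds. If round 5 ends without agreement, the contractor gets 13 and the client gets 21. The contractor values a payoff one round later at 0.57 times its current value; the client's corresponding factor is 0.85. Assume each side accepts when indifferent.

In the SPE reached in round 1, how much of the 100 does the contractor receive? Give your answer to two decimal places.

40.81

Round 5 (the contractor proposes): the client gets 21 if talks fail, so the contractor offers 21 and keeps 79.
Round 4 (the client proposes): the contractor can get 79 next round, worth 0.57 × 79 = 45.03 now. The client offers 45.03 and keeps 100 − 45.03 = 54.97.
Round 3 (the contractor proposes): the client can get 54.97 next round, worth 0.85 × 54.97 = 46.7245 now, so the contractor offers 46.7245, keeping 53.2755.
Round 2 (the client proposes): the contractor can get 53.2755 next round, worth 0.57 × 53.2755 = 30.367035 now. The client offers 30.367035 and keeps 100 − 30.367035 = 69.632965.
Round 1 (the contractor proposes): the client can get 69.632965 next round, worth 0.85 × 69.632965 = 59.18802025 now; the contractor offers that and keeps 40.81197975.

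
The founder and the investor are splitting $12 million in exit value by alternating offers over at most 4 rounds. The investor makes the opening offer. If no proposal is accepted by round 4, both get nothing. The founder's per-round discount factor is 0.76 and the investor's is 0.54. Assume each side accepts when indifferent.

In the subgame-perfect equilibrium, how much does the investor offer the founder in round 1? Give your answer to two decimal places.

Round 4 (the founder proposes): rejection yields 0 for the investor; the founder offers 0 and keeps 12.
Round 3 (the investor proposes): the founder can get 12 next round, worth 0.76 × 12 = 9.12 now, so the investor offers 9.12, keeping 2.88.
Round 2 (the founder proposes): the investor can get 2.88 next round, worth 0.54 × 2.88 = 1.5552 now. The founder offers 1.5552 and keeps 12 − 1.5552 = 10.4448.
Round 1 (the investor proposes): the founder can get 10.4448 next round, worth 0.76 × 10.4448 = 7.938048 now. The investor offers 7.938048 and keeps 12 − 7.938048 = 4.061952.

7.94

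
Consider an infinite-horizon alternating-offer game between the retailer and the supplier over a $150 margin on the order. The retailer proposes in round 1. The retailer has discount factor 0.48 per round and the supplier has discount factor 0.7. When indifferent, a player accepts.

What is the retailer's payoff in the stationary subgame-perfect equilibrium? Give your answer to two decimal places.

67.77

In a stationary SPE each proposer offers the other exactly their discounted continuation value.
If the retailer keeps x when proposing and the supplier keeps y when proposing, then x = 150 − 0.7y and y = 150 − 0.48x.
Solving: x = 150(1 − 0.7) / (1 − 0.48·0.7) = 45 / 0.664 ≈ 67.7711.
The supplier gets 150 − 67.7711 ≈ 82.2289.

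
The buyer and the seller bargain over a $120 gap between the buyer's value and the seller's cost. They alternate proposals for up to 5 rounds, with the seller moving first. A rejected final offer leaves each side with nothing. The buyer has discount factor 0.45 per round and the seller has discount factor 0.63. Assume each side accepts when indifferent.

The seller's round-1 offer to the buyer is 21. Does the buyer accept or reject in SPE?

Reject

Round 5 (the seller proposes): the buyer will accept anything ≥ 0, so the seller offers 0 and keeps 120.
Round 4 (the buyer proposes): the seller can get 120 next round, worth 0.63 × 120 = 75.6 now, so the buyer offers 75.6, keeping 44.4.
Round 3 (the seller proposes): the buyer can get 44.4 next round, worth 0.45 × 44.4 = 19.98 now. The seller offers 19.98 and keeps 120 − 19.98 = 100.02.
Round 2 (the buyer proposes): the seller can get 100.02 next round, worth 0.63 × 100.02 = 63.0126 now; the buyer offers that and keeps 56.9874.
So by rejecting in round 1, the buyer gets 56.9874 next round, worth 0.45 × 56.9874 = 25.64433 now.
Offer 21 < 25.64433, so the buyer rejects.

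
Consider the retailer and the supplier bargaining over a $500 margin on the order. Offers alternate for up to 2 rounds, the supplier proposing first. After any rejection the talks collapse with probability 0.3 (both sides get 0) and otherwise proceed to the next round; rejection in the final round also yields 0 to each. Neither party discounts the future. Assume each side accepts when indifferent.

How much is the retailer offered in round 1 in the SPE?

Round 2 (the retailer proposes): rejection yields 0 for the supplier; the retailer offers 0 and keeps 500.
Round 1 (the supplier proposes): rejecting gives the retailer an expected 0.7 × 500 = 350. The supplier offers 350 and keeps 500 − 350 = 150.

350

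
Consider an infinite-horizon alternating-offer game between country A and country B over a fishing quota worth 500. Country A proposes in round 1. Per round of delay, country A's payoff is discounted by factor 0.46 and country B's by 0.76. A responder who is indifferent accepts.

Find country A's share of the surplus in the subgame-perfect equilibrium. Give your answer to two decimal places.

184.50

When country A proposes, country B accepts any offer worth at least 0.76 times what country B would get by proposing next round; and vice versa.
This gives x = 500 − 0.76y and y = 500 − 0.46x, where x and y are each side's share when it proposes.
Hence (1 − 0.76·0.46)x = 500(1 − 0.76), i.e. 0.6504·x = 120.
x ≈ 184.5018; country B's share is 500 − x ≈ 315.4982.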